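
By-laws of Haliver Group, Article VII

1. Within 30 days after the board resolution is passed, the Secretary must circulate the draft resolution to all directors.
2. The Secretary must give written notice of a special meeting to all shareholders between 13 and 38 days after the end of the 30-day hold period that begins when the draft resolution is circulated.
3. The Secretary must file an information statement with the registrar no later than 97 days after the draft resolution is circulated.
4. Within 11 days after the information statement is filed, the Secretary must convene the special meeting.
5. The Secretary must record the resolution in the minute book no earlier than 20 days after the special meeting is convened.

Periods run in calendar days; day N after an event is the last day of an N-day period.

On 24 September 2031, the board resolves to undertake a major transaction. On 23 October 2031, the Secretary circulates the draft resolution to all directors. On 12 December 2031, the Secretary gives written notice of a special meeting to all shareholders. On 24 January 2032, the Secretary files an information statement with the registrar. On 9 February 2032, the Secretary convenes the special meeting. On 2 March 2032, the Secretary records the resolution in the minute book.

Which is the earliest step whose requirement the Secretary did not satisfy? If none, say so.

Step 1 — counting 30 days from 24 September 2031 (when the board resolution is passed) gives a deadline of 24 October 2031; completed 23 October 2031, before the deadline.
Step 2 — 13 and 38 days from 22 November 2031 (end of the 30-day hold period, which began when the draft resolution is circulated on 23 October 2031) are 5 December 2031 and 30 December 2031 respectively; done 12 December 2031 — within the window.
Step 3 — counting 97 days from 23 October 2031 (when the draft resolution is circulated) gives a deadline of 28 January 2032; done 24 January 2032 — timely.
Step 4 — counting 11 days from 24 January 2032 (when the information statement is filed) gives a deadline of 4 February 2032; 9 February 2032 misses that deadline by 5 days.

Step 4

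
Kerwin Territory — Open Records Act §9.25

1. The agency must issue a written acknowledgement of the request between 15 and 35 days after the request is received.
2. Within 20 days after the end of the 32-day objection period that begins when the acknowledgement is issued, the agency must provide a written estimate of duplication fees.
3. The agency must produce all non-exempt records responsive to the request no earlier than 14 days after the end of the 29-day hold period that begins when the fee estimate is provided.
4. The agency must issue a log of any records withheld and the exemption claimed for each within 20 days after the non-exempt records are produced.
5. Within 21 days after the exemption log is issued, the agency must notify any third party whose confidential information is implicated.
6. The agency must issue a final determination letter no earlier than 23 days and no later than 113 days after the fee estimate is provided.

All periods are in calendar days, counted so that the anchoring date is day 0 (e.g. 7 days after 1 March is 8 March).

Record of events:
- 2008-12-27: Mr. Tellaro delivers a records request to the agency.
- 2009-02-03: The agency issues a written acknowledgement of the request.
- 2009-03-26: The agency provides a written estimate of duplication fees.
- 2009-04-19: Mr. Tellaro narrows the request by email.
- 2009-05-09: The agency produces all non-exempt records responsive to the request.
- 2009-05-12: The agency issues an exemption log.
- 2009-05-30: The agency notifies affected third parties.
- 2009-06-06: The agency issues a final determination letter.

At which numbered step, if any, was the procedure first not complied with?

Step 1

Step 1 — 15 and 35 days from 2008-12-27 (when the request is received) are 2009-01-11 and 2009-01-31 respectively; 2009-02-03 is 3 days past the end of the window.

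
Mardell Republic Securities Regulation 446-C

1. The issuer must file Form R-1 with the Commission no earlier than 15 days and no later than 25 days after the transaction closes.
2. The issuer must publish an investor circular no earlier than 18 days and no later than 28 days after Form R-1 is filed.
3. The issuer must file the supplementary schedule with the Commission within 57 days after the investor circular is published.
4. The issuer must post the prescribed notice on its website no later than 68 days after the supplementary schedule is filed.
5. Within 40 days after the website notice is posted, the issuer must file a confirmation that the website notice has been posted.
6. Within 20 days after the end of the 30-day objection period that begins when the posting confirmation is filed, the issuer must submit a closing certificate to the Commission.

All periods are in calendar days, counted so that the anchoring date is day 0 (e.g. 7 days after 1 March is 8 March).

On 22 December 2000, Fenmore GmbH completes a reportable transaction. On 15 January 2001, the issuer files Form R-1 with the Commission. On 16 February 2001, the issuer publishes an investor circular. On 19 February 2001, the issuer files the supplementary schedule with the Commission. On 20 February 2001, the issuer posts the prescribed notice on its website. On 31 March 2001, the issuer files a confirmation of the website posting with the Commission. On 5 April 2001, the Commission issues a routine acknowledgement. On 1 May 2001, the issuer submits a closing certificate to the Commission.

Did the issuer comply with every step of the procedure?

(1) the permitted window runs from 22 December 2000 + 15 = 6 January 2001 to 22 December 2000 + 25 = 16 January 2001; done 15 January 2001 — within the window.
(2) the permitted window runs from 15 January 2001 + 18 = 2 February 2001 to 15 January 2001 + 28 = 12 February 2001; 16 February 2001 is 4 days past the end of the window.
The procedure was therefore not followed at step 2.

No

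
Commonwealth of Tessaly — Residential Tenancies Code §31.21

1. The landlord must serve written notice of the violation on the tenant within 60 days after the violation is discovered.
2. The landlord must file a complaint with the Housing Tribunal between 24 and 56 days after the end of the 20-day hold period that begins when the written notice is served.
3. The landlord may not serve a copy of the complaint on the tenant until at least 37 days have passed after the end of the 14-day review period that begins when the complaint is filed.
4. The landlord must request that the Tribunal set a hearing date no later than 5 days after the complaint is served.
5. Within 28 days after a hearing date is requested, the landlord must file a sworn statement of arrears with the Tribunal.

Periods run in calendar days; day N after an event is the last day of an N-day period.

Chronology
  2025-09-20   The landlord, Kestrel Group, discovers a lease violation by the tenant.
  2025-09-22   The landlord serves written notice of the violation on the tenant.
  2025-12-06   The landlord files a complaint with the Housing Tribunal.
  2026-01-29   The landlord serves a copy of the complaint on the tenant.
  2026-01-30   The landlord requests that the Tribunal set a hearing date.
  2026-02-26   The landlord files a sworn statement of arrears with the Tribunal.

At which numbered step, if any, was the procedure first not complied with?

None — every step was satisfied

Step 1 — counting 60 days from 2025-09-20 (when the violation is discovered) gives a deadline of 2025-11-19; done 2025-09-22 — timely.
Step 2 — 24 and 56 days from 2025-10-12 (end of the 20-day hold period, which began when the written notice is served on 2025-09-22) are 2025-11-05 and 2025-12-07 respectively; 2025-12-06 falls inside that range.
Step 3 — must wait 37 days from 2025-12-20 (end of the 14-day review period, which began when the complaint is filed on 2025-12-06), so not before 2026-01-26; 2026-01-29 is on or after that date.
Step 4 — counting 5 days from 2026-01-29 (when the complaint is served) gives a deadline of 2026-02-03; 2026-01-30 is within that limit.
Step 5 — counting 28 days from 2026-01-30 (when a hearing date is requested) gives a deadline of 2026-02-27; completed 2026-02-26, before the deadline.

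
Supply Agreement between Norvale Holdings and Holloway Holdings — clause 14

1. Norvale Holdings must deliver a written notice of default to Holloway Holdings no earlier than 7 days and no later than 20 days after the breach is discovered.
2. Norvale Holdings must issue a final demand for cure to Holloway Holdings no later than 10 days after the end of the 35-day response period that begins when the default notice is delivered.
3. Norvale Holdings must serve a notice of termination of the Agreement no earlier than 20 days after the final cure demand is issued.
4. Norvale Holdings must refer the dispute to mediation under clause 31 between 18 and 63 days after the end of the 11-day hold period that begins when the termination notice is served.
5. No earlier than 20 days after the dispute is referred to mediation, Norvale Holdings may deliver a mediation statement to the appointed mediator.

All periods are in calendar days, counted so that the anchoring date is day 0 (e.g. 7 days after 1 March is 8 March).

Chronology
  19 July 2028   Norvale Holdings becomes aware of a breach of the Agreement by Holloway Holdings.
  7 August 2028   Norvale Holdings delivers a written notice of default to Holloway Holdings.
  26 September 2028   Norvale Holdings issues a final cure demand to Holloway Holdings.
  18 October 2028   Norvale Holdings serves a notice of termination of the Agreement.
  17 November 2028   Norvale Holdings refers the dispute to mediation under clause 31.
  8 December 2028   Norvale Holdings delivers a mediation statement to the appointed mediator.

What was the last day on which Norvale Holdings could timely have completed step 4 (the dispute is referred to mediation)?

31 December 2028

The termination notice is served on 18 October 2028; the 11-day hold period therefore ends 29 October 2028, and step 4 runs from that date. The window is 18–63 days after 29 October 2028; it closes on 31 December 2028.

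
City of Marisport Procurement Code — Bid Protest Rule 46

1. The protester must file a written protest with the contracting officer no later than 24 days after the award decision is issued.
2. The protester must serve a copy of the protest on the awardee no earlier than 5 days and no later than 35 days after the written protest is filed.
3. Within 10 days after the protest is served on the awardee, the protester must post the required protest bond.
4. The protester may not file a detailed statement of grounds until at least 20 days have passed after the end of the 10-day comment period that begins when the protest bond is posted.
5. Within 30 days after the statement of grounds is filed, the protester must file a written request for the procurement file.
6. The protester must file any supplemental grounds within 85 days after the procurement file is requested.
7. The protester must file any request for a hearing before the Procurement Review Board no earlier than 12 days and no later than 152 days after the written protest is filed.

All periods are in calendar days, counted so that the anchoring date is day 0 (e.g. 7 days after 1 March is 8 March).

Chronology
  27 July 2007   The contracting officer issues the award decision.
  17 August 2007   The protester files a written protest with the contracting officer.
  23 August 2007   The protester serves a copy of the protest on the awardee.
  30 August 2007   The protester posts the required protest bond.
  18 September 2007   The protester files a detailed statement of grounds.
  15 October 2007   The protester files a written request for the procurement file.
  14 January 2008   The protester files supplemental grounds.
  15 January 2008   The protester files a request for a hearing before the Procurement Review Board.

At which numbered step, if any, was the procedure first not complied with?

Step 1 — counting 24 days from 27 July 2007 (when the award decision is issued) gives a deadline of 20 August 2007; completed 17 August 2007, before the deadline.
Step 2 — 5 and 35 days from 17 August 2007 (when the written protest is filed) are 22 August 2007 and 21 September 2007 respectively; done 23 August 2007, which is between those dates.
Step 3 — counting 10 days from 23 August 2007 (when the protest is served on the awardee) gives a deadline of 2 September 2007; done 30 August 2007 — timely.
Step 4 — must wait 20 days from 9 September 2007 (end of the 10-day comment period, which began when the protest bond is posted on 30 August 2007), so not before 29 September 2007; acted on 18 September 2007, 11 days prematurely.

Step 4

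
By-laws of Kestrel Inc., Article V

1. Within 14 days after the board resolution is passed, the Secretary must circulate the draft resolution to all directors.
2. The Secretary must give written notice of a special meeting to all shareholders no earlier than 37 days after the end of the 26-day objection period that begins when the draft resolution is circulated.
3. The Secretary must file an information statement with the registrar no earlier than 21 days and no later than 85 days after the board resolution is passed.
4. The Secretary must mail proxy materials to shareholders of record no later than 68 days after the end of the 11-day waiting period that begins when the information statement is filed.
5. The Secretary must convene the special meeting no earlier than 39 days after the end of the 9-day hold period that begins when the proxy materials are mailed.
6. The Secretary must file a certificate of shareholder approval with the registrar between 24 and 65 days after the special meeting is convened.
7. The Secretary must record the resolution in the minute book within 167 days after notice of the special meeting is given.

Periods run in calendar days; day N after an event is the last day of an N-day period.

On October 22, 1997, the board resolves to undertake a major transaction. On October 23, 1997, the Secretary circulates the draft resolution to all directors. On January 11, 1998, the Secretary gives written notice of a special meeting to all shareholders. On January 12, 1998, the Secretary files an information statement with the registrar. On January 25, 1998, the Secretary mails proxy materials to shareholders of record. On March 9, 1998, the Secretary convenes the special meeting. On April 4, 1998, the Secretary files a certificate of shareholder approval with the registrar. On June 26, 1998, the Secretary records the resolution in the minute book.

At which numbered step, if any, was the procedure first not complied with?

Step 1 — counting 14 days from October 22, 1997 (when the board resolution is passed) gives a deadline of November 5, 1997; completed October 23, 1997, before the deadline.
Step 2 — must wait 37 days from November 18, 1997 (end of the 26-day objection period, which began when the draft resolution is circulated on October 23, 1997), so not before December 25, 1997; January 11, 1998 is on or after that date.
Step 3 — 21 and 85 days from October 22, 1997 (when the board resolution is passed) are November 12, 1997 and January 15, 1998 respectively; January 12, 1998 falls inside that range.
Step 4 — counting 68 days from January 23, 1998 (end of the 11-day waiting period, which began when the information statement is filed on January 12, 1998) gives a deadline of April 1, 1998; January 25, 1998 is within that limit.
Step 5 — must wait 39 days from February 3, 1998 (end of the 9-day hold period, which began when the proxy materials are mailed on January 25, 1998), so not before March 14, 1998; March 9, 1998 is 5 days before the earliest permitted date.
The procedure was therefore not followed at step 5.

Step 5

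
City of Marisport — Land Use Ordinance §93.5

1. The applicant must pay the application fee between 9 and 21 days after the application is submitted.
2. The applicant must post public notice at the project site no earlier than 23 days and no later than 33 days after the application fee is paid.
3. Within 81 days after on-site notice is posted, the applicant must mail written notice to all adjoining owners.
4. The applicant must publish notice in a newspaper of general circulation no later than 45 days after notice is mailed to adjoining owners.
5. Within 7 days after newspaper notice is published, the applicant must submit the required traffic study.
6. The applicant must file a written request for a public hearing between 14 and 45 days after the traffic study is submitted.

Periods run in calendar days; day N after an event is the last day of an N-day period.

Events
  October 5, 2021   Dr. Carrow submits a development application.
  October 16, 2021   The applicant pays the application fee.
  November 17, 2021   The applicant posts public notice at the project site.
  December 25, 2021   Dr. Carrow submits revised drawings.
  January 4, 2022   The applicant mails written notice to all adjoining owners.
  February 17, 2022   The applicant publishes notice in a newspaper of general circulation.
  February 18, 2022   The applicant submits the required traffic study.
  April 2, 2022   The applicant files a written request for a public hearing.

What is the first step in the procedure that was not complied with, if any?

None — every step was satisfied

(1) the permitted window runs from October 5, 2021 + 9 = October 14, 2021 to October 5, 2021 + 21 = October 26, 2021; October 16, 2021 falls inside that range.
(2) the permitted window runs from October 16, 2021 + 23 = November 8, 2021 to October 16, 2021 + 33 = November 18, 2021; done November 17, 2021, which is between those dates.
(3) due by November 17, 2021 + 81 days = February 6, 2022; completed January 4, 2022, before the deadline.
(4) due by January 4, 2022 + 45 days = February 18, 2022; completed February 17, 2022, before the deadline.
(5) due by February 17, 2022 + 7 days = February 24, 2022; done February 18, 2022 — timely.
(6) the permitted window runs from February 18, 2022 + 14 = March 4, 2022 to February 18, 2022 + 45 = April 4, 2022; done April 2, 2022 — within the window.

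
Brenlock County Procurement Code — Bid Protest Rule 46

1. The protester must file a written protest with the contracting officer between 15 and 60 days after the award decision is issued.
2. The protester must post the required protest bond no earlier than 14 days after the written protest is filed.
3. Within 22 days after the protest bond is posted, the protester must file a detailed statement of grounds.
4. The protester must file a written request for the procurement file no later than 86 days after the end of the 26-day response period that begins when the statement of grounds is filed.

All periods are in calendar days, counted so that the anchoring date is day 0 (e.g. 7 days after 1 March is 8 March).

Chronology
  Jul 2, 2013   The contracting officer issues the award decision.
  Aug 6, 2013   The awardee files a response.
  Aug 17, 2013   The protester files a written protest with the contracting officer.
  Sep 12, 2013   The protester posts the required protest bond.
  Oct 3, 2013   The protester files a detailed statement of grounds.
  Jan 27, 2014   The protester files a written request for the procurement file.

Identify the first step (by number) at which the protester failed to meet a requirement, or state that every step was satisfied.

Step 1: the window is 15–60 days after Jul 2, 2013 (when the award decision is issued), so Jul 17, 2013 through Aug 31, 2013; done Aug 17, 2013 — within the window.
Step 2: the earliest permitted date is 14 days after Aug 17, 2013 (when the written protest is filed), i.e. Aug 31, 2013; done Sep 12, 2013, after the minimum wait.
Step 3: 22 days after Sep 12, 2013 (when the protest bond is posted) is Oct 4, 2013; done Oct 3, 2013 — timely.
Step 4: 86 days after Oct 29, 2013 (end of the 26-day response period, which began when the statement of grounds is filed on Oct 3, 2013) is Jan 23, 2014; done Jan 27, 2014 — 4 days late.

Step 4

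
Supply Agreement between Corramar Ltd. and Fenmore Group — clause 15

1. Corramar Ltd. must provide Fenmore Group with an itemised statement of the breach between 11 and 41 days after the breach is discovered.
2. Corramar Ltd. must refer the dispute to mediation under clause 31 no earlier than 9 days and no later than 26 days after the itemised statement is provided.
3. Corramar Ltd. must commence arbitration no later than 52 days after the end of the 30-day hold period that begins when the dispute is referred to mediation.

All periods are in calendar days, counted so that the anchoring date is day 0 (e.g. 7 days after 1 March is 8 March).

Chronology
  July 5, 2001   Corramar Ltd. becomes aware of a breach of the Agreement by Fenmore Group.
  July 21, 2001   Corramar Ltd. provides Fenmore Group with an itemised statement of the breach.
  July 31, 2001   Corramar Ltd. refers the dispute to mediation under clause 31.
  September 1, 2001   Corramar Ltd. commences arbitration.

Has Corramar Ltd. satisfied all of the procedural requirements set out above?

Step 1: the window is 11–41 days after July 5, 2001 (when the breach is discovered), so July 16, 2001 through August 15, 2001; July 21, 2001 falls inside that range.
Step 2: the window is 9–26 days after July 21, 2001 (when the itemised statement is provided), so July 30, 2001 through August 16, 2001; done July 31, 2001, which is between those dates.
Step 3: 52 days after August 30, 2001 (end of the 30-day hold period, which began when the dispute is referred to mediation on July 31, 2001) is October 21, 2001; completed September 1, 2001, before the deadline.

Yes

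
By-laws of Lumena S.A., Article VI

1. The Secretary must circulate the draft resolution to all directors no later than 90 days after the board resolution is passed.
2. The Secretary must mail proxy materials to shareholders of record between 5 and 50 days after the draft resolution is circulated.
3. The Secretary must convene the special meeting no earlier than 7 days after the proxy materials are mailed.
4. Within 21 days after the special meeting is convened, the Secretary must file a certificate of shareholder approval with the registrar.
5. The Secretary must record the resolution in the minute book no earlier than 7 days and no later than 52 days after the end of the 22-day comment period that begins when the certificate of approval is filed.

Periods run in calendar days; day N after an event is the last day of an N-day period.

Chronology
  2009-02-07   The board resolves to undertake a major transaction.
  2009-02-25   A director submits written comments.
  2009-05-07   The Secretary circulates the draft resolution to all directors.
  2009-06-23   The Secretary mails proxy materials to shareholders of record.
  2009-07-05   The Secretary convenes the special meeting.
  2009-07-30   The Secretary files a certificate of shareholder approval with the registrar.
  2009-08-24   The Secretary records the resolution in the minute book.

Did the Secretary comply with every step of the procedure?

Step 1 — counting 90 days from 2009-02-07 (when the board resolution is passed) gives a deadline of 2009-05-08; completed 2009-05-07, before the deadline.
Step 2 — 5 and 50 days from 2009-05-07 (when the draft resolution is circulated) are 2009-05-12 and 2009-06-26 respectively; done 2009-06-23 — within the window.
Step 3 — must wait 7 days from 2009-06-23 (when the proxy materials are mailed), so not before 2009-06-30; done 2009-07-05 — permitted.
Step 4 — counting 21 days from 2009-07-05 (when the special meeting is convened) gives a deadline of 2009-07-26; 2009-07-30 misses that deadline by 4 days.
The analysis stops there.

No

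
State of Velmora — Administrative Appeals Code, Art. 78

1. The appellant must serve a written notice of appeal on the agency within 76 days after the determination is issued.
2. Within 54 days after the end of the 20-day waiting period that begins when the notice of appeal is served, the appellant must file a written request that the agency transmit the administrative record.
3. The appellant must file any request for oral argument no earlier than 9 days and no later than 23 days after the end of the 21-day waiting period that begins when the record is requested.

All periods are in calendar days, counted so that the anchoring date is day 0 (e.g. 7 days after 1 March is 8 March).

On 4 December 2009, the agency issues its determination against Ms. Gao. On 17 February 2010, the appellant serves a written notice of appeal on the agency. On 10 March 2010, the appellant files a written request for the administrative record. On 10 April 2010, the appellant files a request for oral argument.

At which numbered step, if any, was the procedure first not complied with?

None — every step was satisfied

Step 1 — counting 76 days from 4 December 2009 (when the determination is issued) gives a deadline of 18 February 2010; 17 February 2010 is within that limit.
Step 2 — counting 54 days from 9 March 2010 (end of the 20-day waiting period, which began when the notice of appeal is served on 17 February 2010) gives a deadline of 2 May 2010; done 10 March 2010 — timely.
Step 3 — 9 and 23 days from 31 March 2010 (end of the 21-day waiting period, which began when the record is requested on 10 March 2010) are 9 April 2010 and 23 April 2010 respectively; done 10 April 2010 — within the window.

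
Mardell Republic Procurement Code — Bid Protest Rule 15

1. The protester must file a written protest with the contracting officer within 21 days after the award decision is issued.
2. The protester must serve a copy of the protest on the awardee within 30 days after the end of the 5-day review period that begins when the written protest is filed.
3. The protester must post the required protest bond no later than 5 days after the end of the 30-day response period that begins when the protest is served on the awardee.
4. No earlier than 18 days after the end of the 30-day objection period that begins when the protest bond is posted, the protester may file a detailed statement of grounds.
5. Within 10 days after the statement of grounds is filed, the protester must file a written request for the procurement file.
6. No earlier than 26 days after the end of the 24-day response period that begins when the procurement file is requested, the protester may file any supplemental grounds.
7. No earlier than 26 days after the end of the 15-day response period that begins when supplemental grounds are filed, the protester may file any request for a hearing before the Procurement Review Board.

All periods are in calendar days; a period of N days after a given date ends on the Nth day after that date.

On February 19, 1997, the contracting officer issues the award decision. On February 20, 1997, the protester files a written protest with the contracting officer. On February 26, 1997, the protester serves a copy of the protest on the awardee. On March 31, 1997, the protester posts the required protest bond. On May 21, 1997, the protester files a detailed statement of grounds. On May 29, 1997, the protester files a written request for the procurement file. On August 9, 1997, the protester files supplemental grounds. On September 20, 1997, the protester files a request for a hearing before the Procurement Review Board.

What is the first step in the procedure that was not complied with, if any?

Step 1: 21 days after February 19, 1997 (when the award decision is issued) is March 12, 1997; February 20, 1997 is within that limit.
Step 2: 30 days after February 25, 1997 (end of the 5-day review period, which began when the written protest is filed on February 20, 1997) is March 27, 1997; February 26, 1997 is within that limit.
Step 3: 5 days after March 28, 1997 (end of the 30-day response period, which began when the protest is served on the awardee on February 26, 1997) is April 2, 1997; done March 31, 1997 — timely.
Step 4: the earliest permitted date is 18 days after April 30, 1997 (end of the 30-day objection period, which began when the protest bond is posted on March 31, 1997), i.e. May 18, 1997; May 21, 1997 is on or after that date.
Step 5: 10 days after May 21, 1997 (when the statement of grounds is filed) is May 31, 1997; completed May 29, 1997, before the deadline.
Step 6: the earliest permitted date is 26 days after June 22, 1997 (end of the 24-day response period, which began when the procurement file is requested on May 29, 1997), i.e. July 18, 1997; done August 9, 1997 — permitted.
Step 7: the earliest permitted date is 26 days after August 24, 1997 (end of the 15-day response period, which began when supplemental grounds are filed on August 9, 1997), i.e. September 19, 1997; September 20, 1997 is on or after that date.

None — every step was satisfied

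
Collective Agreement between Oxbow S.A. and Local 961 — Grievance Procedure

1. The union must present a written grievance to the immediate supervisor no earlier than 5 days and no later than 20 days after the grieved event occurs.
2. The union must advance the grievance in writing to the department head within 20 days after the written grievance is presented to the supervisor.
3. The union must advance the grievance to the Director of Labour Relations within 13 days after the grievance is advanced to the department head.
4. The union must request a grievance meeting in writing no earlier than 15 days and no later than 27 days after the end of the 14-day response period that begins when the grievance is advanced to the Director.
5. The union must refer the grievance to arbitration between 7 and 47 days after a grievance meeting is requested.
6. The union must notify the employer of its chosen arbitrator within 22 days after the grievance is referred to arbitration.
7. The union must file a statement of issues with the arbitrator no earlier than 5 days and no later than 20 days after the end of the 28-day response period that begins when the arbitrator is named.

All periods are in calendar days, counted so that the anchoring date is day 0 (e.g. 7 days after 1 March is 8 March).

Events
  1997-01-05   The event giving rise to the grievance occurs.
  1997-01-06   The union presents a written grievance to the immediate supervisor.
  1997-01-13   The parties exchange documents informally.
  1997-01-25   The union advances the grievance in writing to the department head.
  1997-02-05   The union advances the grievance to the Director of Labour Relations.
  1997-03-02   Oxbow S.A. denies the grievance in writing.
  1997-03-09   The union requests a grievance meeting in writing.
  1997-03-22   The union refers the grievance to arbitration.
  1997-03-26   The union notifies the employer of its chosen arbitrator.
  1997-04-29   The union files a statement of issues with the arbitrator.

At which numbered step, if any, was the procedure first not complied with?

Step 1

(1) the permitted window runs from 1997-01-05 + 5 = 1997-01-10 to 1997-01-05 + 20 = 1997-01-25; done 1997-01-06 — 4 days before the window opened.
The analysis stops there.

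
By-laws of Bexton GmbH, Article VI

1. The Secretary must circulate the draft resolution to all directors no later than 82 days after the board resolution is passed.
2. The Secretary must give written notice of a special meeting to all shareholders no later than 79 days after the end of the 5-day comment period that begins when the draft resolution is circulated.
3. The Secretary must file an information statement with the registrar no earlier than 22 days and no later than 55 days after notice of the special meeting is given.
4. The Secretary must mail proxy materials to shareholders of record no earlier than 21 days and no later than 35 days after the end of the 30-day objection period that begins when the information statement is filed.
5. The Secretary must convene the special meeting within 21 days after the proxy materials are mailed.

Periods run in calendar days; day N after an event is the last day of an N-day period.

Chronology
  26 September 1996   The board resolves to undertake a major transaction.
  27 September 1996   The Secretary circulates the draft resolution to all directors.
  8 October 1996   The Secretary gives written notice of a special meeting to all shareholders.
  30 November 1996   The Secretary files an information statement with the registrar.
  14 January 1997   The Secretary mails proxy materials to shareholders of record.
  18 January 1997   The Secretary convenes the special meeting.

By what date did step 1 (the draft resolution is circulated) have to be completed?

17 December 1996

Step 1 runs from 26 September 1996, when the board resolution is passed. 82 days after 26 September 1996 is 17 December 1996.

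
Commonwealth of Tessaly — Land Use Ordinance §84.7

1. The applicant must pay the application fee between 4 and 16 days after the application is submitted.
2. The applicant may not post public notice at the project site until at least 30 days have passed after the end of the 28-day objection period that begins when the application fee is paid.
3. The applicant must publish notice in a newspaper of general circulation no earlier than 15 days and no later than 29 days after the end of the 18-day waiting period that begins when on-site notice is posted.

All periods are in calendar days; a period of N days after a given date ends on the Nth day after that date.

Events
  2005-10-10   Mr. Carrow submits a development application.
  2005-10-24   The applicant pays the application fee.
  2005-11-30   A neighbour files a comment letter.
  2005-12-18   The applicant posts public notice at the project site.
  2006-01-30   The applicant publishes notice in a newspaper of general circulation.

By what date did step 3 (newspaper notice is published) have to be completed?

On-site notice is posted on 2005-12-18; the 18-day waiting period therefore ends 2006-01-05, and step 3 runs from that date. The window is 15–29 days after 2006-01-05; it closes on 2006-02-03.

2006-02-03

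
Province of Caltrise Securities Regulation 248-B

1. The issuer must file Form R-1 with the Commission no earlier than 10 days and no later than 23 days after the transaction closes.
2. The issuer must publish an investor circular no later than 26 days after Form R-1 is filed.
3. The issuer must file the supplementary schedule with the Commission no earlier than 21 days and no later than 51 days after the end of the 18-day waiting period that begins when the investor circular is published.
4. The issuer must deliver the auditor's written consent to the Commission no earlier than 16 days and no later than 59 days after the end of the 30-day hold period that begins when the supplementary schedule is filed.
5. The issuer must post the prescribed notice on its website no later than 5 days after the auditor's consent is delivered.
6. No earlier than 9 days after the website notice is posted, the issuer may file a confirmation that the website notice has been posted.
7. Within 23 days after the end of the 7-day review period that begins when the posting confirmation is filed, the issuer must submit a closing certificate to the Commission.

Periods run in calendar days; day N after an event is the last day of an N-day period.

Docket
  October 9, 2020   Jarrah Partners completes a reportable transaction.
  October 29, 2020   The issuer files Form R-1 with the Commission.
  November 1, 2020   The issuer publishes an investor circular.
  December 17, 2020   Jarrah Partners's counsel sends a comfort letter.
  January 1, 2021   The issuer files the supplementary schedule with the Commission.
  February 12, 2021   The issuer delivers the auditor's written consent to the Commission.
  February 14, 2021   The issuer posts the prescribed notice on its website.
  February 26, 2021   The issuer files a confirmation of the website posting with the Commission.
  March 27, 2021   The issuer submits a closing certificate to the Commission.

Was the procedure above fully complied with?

(1) the permitted window runs from October 9, 2020 + 10 = October 19, 2020 to October 9, 2020 + 23 = November 1, 2020; October 29, 2020 falls inside that range.
(2) due by October 29, 2020 + 26 days = November 24, 2020; completed November 1, 2020, before the deadline.
(3) the permitted window runs from November 19, 2020 + 21 = December 10, 2020 to November 19, 2020 + 51 = January 9, 2021; January 1, 2021 falls inside that range.
(4) the permitted window runs from January 31, 2021 + 16 = February 16, 2021 to January 31, 2021 + 59 = March 31, 2021; February 12, 2021 is 4 days too early.

No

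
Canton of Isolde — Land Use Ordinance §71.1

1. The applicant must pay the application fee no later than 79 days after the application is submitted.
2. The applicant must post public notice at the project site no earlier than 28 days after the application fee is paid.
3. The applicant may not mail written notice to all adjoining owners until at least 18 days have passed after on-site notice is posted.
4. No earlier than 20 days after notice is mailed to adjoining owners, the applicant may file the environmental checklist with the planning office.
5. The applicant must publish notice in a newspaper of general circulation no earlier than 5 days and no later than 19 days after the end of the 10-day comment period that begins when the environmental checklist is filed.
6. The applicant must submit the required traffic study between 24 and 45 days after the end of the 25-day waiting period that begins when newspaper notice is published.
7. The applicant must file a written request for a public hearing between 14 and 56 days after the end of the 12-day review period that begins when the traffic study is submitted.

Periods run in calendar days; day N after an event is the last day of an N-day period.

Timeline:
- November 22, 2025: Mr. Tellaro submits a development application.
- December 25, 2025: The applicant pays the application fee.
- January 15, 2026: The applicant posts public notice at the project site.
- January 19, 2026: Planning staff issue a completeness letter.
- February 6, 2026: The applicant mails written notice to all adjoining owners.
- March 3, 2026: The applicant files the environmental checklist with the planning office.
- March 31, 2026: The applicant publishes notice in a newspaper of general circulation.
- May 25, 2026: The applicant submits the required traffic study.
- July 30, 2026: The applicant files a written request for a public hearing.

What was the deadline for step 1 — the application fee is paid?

Step 1 runs from November 22, 2025, when the application is submitted. 79 days after November 22, 2025 is February 9, 2026.

February 9, 2026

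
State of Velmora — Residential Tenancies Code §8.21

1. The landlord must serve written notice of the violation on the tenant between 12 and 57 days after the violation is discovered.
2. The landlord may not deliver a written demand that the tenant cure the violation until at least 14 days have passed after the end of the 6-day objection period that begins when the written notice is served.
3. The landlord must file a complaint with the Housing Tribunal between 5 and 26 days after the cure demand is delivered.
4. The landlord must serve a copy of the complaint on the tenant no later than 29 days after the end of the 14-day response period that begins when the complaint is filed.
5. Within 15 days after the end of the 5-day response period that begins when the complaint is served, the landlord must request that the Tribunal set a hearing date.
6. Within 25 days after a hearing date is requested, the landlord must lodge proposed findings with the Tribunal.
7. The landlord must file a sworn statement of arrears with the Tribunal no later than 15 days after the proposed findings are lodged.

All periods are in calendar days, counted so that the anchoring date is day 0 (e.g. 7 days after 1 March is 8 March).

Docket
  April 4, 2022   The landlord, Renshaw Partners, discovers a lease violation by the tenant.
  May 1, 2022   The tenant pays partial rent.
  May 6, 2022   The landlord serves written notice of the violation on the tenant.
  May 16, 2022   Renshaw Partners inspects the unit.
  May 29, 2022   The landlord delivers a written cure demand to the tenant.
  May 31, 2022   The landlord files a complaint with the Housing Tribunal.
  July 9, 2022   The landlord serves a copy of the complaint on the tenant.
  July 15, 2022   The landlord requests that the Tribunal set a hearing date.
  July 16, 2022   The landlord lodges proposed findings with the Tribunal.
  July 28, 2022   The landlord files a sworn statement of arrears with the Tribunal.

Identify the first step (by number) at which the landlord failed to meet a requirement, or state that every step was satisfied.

Step 3

Step 1 — 12 and 57 days from April 4, 2022 (when the violation is discovered) are April 16, 2022 and May 31, 2022 respectively; May 6, 2022 falls inside that range.
Step 2 — must wait 14 days from May 12, 2022 (end of the 6-day objection period, which began when the written notice is served on May 6, 2022), so not before May 26, 2022; May 29, 2022 is on or after that date.
Step 3 — 5 and 26 days from May 29, 2022 (when the cure demand is delivered) are June 3, 2022 and June 24, 2022 respectively; done May 31, 2022 — 3 days before the window opened.
No need to go further; step 3 was not satisfied.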